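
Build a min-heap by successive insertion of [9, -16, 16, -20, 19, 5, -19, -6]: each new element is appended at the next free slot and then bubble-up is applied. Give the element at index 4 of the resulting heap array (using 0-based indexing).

Insert 9:
  append 9 at index 0 → [9] (no swap needed)
Insert -16:
  append -16 at index 1 → [9, -16]
  -16 < parent 9 at index 0, swap → [-16, 9]
Insert 16:
  append 16 at index 2 → [-16, 9, 16] (no swap needed)
Insert -20:
  append -20 at index 3 → [-16, 9, 16, -20]
  -20 < parent 9 at index 1, swap → [-16, -20, 16, 9]
  -20 < parent -16 at index 0, swap → [-20, -16, 16, 9]
Insert 19:
  append 19 at index 4 → [-20, -16, 16, 9, 19] (no swap needed)
Insert 5:
  append 5 at index 5 → [-20, -16, 16, 9, 19, 5]
  5 < parent 16 at index 2, swap → [-20, -16, 5, 9, 19, 16]
Insert -19:
  append -19 at index 6 → [-20, -16, 5, 9, 19, 16, -19]
  -19 < parent 5 at index 2, swap → [-20, -16, -19, 9, 19, 16, 5]
Insert -6:
  append -6 at index 7 → [-20, -16, -19, 9, 19, 16, 5, -6]
  -6 < parent 9 at index 3, swap → [-20, -16, -19, -6, 19, 16, 5, 9]
resulting array: [-20, -16, -19, -6, 19, 16, 5, 9]

19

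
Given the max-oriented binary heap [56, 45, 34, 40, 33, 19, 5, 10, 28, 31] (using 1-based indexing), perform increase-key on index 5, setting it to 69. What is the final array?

set index 5 from 33 to 69 → [56, 45, 34, 40, 69, 19, 5, 10, 28, 31]
69 > parent 45 at index 2, swap → [56, 69, 34, 40, 45, 19, 5, 10, 28, 31]
69 > parent 56 at index 1, swap → [69, 56, 34, 40, 45, 19, 5, 10, 28, 31]

[69, 56, 34, 40, 45, 19, 5, 10, 28, 31]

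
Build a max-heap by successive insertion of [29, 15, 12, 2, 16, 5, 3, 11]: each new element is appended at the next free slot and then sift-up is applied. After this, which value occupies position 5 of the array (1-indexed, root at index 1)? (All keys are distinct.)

15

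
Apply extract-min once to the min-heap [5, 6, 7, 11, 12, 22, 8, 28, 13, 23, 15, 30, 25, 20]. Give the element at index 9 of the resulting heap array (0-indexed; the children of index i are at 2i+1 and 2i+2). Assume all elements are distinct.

remove root 5; move last element 20 to root → [20, 6, 7, 11, 12, 22, 8, 28, 13, 23, 15, 30, 25]
20 vs smaller child 6 at index 1, swap → [6, 20, 7, 11, 12, 22, 8, 28, 13, 23, 15, 30, 25]
20 vs smaller child 11 at index 3, swap → [6, 11, 7, 20, 12, 22, 8, 28, 13, 23, 15, 30, 25]
20 vs smaller child 13 at index 8, swap → [6, 11, 7, 13, 12, 22, 8, 28, 20, 23, 15, 30, 25]
resulting array: [6, 11, 7, 13, 12, 22, 8, 28, 20, 23, 15, 30, 25]

23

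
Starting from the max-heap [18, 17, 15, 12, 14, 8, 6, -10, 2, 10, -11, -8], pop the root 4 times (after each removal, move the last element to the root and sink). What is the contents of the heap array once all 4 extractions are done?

extract-max #1 returns 18:
  remove root 18; move last element -8 to root → [-8, 17, 15, 12, 14, 8, 6, -10, 2, 10, -11]
  -8 vs larger child 17 at index 1, swap → [17, -8, 15, 12, 14, 8, 6, -10, 2, 10, -11]
  -8 vs larger child 14 at index 4, swap → [17, 14, 15, 12, -8, 8, 6, -10, 2, 10, -11]
  -8 vs larger child 10 at index 9, swap → [17, 14, 15, 12, 10, 8, 6, -10, 2, -8, -11]
extract-max #2 returns 17:
  remove root 17; move last element -11 to root → [-11, 14, 15, 12, 10, 8, 6, -10, 2, -8]
  -11 vs larger child 15 at index 2, swap → [15, 14, -11, 12, 10, 8, 6, -10, 2, -8]
  -11 vs larger child 8 at index 5, swap → [15, 14, 8, 12, 10, -11, 6, -10, 2, -8]
extract-max #3 returns 15:
  remove root 15; move last element -8 to root → [-8, 14, 8, 12, 10, -11, 6, -10, 2]
  -8 vs larger child 14 at index 1, swap → [14, -8, 8, 12, 10, -11, 6, -10, 2]
  -8 vs larger child 12 at index 3, swap → [14, 12, 8, -8, 10, -11, 6, -10, 2]
  -8 vs larger child 2 at index 8, swap → [14, 12, 8, 2, 10, -11, 6, -10, -8]
extract-max #4 returns 14:
  remove root 14; move last element -8 to root → [-8, 12, 8, 2, 10, -11, 6, -10]
  -8 vs larger child 12 at index 1, swap → [12, -8, 8, 2, 10, -11, 6, -10]
  -8 vs larger child 10 at index 4, swap → [12, 10, 8, 2, -8, -11, 6, -10]

[12, 10, 8, 2, -8, -11, 6, -10]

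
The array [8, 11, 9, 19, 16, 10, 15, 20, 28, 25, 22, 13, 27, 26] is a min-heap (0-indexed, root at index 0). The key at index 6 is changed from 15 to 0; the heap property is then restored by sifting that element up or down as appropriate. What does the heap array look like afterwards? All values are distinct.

set index 6 from 15 to 0 → [8, 11, 9, 19, 16, 10, 0, 20, 28, 25, 22, 13, 27, 26]
0 < parent 9 at index 2, swap → [8, 11, 0, 19, 16, 10, 9, 20, 28, 25, 22, 13, 27, 26]
0 < parent 8 at index 0, swap → [0, 11, 8, 19, 16, 10, 9, 20, 28, 25, 22, 13, 27, 26]

[0, 11, 8, 19, 16, 10, 9, 20, 28, 25, 22, 13, 27, 26]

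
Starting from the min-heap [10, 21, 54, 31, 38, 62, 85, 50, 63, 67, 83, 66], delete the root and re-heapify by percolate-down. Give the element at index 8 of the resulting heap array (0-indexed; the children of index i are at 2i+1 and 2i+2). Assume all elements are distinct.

remove root 10; move last element 66 to root → [66, 21, 54, 31, 38, 62, 85, 50, 63, 67, 83]
66 vs smaller child 21 at index 1, swap → [21, 66, 54, 31, 38, 62, 85, 50, 63, 67, 83]
66 vs smaller child 31 at index 3, swap → [21, 31, 54, 66, 38, 62, 85, 50, 63, 67, 83]
66 vs smaller child 50 at index 7, swap → [21, 31, 54, 50, 38, 62, 85, 66, 63, 67, 83]
resulting array: [21, 31, 54, 50, 38, 62, 85, 66, 63, 67, 83]

63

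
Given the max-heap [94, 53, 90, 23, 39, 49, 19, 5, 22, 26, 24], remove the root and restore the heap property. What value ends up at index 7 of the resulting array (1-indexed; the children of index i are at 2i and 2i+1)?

19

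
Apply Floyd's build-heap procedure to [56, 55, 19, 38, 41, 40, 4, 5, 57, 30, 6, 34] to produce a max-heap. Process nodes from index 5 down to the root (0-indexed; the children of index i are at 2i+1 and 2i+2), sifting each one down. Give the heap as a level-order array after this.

[57, 56, 40, 55, 41, 34, 4, 5, 38, 30, 6, 19]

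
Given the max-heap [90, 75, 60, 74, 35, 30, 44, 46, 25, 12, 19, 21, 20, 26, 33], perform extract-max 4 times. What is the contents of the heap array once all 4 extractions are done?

[46, 35, 44, 33, 21, 30, 20, 26, 25, 12, 19]

extract-max #1 returns 90:
  remove root 90; move last element 33 to root → [33, 75, 60, 74, 35, 30, 44, 46, 25, 12, 19, 21, 20, 26]
  33 vs larger child 75 at index 1, swap → [75, 33, 60, 74, 35, 30, 44, 46, 25, 12, 19, 21, 20, 26]
  33 vs larger child 74 at index 3, swap → [75, 74, 60, 33, 35, 30, 44, 46, 25, 12, 19, 21, 20, 26]
  33 vs larger child 46 at index 7, swap → [75, 74, 60, 46, 35, 30, 44, 33, 25, 12, 19, 21, 20, 26]
extract-max #2 returns 75:
  remove root 75; move last element 26 to root → [26, 74, 60, 46, 35, 30, 44, 33, 25, 12, 19, 21, 20]
  26 vs larger child 74 at index 1, swap → [74, 26, 60, 46, 35, 30, 44, 33, 25, 12, 19, 21, 20]
  26 vs larger child 46 at index 3, swap → [74, 46, 60, 26, 35, 30, 44, 33, 25, 12, 19, 21, 20]
  26 vs larger child 33 at index 7, swap → [74, 46, 60, 33, 35, 30, 44, 26, 25, 12, 19, 21, 20]
extract-max #3 returns 74:
  remove root 74; move last element 20 to root → [20, 46, 60, 33, 35, 30, 44, 26, 25, 12, 19, 21]
  20 vs larger child 60 at index 2, swap → [60, 46, 20, 33, 35, 30, 44, 26, 25, 12, 19, 21]
  20 vs larger child 44 at index 6, swap → [60, 46, 44, 33, 35, 30, 20, 26, 25, 12, 19, 21]
extract-max #4 returns 60:
  remove root 60; move last element 21 to root → [21, 46, 44, 33, 35, 30, 20, 26, 25, 12, 19]
  21 vs larger child 46 at index 1, swap → [46, 21, 44, 33, 35, 30, 20, 26, 25, 12, 19]
  21 vs larger child 35 at index 4, swap → [46, 35, 44, 33, 21, 30, 20, 26, 25, 12, 19]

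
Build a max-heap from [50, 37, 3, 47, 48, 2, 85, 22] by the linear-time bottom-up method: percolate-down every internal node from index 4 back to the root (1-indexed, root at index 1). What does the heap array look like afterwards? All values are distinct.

[85, 48, 50, 47, 37, 2, 3, 22]

sift down from index 4: already satisfies heap property
sift down from index 3:
  3 vs larger child 85 at index 7, swap → [50, 37, 85, 47, 48, 2, 3, 22]
sift down from index 2:
  37 vs larger child 48 at index 5, swap → [50, 48, 85, 47, 37, 2, 3, 22]
sift down from index 1:
  50 vs larger child 85 at index 3, swap → [85, 48, 50, 47, 37, 2, 3, 22]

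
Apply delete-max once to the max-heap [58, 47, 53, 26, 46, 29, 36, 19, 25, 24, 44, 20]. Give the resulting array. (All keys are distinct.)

[53, 47, 36, 26, 46, 29, 20, 19, 25, 24, 44]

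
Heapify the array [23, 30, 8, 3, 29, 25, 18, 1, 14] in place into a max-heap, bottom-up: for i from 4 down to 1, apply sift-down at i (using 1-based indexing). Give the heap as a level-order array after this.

[30, 29, 25, 14, 23, 8, 18, 1, 3]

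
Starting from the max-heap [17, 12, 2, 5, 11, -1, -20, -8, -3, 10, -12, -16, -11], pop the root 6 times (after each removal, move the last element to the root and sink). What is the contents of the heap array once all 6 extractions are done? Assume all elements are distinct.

extract-max #1 returns 17:
  remove root 17; move last element -11 to root → [-11, 12, 2, 5, 11, -1, -20, -8, -3, 10, -12, -16]
  -11 vs larger child 12 at index 1, swap → [12, -11, 2, 5, 11, -1, -20, -8, -3, 10, -12, -16]
  -11 vs larger child 11 at index 4, swap → [12, 11, 2, 5, -11, -1, -20, -8, -3, 10, -12, -16]
  -11 vs larger child 10 at index 9, swap → [12, 11, 2, 5, 10, -1, -20, -8, -3, -11, -12, -16]
extract-max #2 returns 12:
  remove root 12; move last element -16 to root → [-16, 11, 2, 5, 10, -1, -20, -8, -3, -11, -12]
  -16 vs larger child 11 at index 1, swap → [11, -16, 2, 5, 10, -1, -20, -8, -3, -11, -12]
  -16 vs larger child 10 at index 4, swap → [11, 10, 2, 5, -16, -1, -20, -8, -3, -11, -12]
  -16 vs larger child -11 at index 9, swap → [11, 10, 2, 5, -11, -1, -20, -8, -3, -16, -12]
extract-max #3 returns 11:
  remove root 11; move last element -12 to root → [-12, 10, 2, 5, -11, -1, -20, -8, -3, -16]
  -12 vs larger child 10 at index 1, swap → [10, -12, 2, 5, -11, -1, -20, -8, -3, -16]
  -12 vs larger child 5 at index 3, swap → [10, 5, 2, -12, -11, -1, -20, -8, -3, -16]
  -12 vs larger child -3 at index 8, swap → [10, 5, 2, -3, -11, -1, -20, -8, -12, -16]
extract-max #4 returns 10:
  remove root 10; move last element -16 to root → [-16, 5, 2, -3, -11, -1, -20, -8, -12]
  -16 vs larger child 5 at index 1, swap → [5, -16, 2, -3, -11, -1, -20, -8, -12]
  -16 vs larger child -3 at index 3, swap → [5, -3, 2, -16, -11, -1, -20, -8, -12]
  -16 vs larger child -8 at index 7, swap → [5, -3, 2, -8, -11, -1, -20, -16, -12]
extract-max #5 returns 5:
  remove root 5; move last element -12 to root → [-12, -3, 2, -8, -11, -1, -20, -16]
  -12 vs larger child 2 at index 2, swap → [2, -3, -12, -8, -11, -1, -20, -16]
  -12 vs larger child -1 at index 5, swap → [2, -3, -1, -8, -11, -12, -20, -16]
extract-max #6 returns 2:
  remove root 2; move last element -16 to root → [-16, -3, -1, -8, -11, -12, -20]
  -16 vs larger child -1 at index 2, swap → [-1, -3, -16, -8, -11, -12, -20]
  -16 vs larger child -12 at index 5, swap → [-1, -3, -12, -8, -11, -16, -20]

[-1, -3, -12, -8, -11, -16, -20]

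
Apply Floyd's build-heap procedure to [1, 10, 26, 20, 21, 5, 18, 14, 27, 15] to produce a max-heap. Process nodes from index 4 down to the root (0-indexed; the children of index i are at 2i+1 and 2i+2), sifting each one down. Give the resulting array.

[27, 21, 26, 20, 15, 5, 18, 14, 10, 1]

sift down from index 4: already satisfies heap property
sift down from index 3:
  20 vs larger child 27 at index 8, swap → [1, 10, 26, 27, 21, 5, 18, 14, 20, 15]
sift down from index 2: already satisfies heap property
sift down from index 1:
  10 vs larger child 27 at index 3, swap → [1, 27, 26, 10, 21, 5, 18, 14, 20, 15]
  10 vs larger child 20 at index 8, swap → [1, 27, 26, 20, 21, 5, 18, 14, 10, 15]
sift down from index 0:
  1 vs larger child 27 at index 1, swap → [27, 1, 26, 20, 21, 5, 18, 14, 10, 15]
  1 vs larger child 21 at index 4, swap → [27, 21, 26, 20, 1, 5, 18, 14, 10, 15]
  1 vs only child 15 at index 9, swap → [27, 21, 26, 20, 15, 5, 18, 14, 10, 1]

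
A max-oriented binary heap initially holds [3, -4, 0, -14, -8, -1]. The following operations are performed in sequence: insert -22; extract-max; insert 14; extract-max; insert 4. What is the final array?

[4, -4, 0, -14, -8, -22, -1]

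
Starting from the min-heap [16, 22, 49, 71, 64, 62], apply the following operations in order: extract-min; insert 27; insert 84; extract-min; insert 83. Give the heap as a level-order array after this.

extract-min → returns 16:
  remove root 16; move last element 62 to root → [62, 22, 49, 71, 64]
  62 vs smaller child 22 at index 1, swap → [22, 62, 49, 71, 64]
insert 27:
  append 27 at index 5 → [22, 62, 49, 71, 64, 27]
  27 < parent 49 at index 2, swap → [22, 62, 27, 71, 64, 49]
insert 84:
  append 84 at index 6 → [22, 62, 27, 71, 64, 49, 84] (no swap needed)
extract-min → returns 22:
  remove root 22; move last element 84 to root → [84, 62, 27, 71, 64, 49]
  84 vs smaller child 27 at index 2, swap → [27, 62, 84, 71, 64, 49]
  84 vs only child 49 at index 5, swap → [27, 62, 49, 71, 64, 84]
insert 83:
  append 83 at index 6 → [27, 62, 49, 71, 64, 84, 83] (no swap needed)

[27, 62, 49, 71, 64, 84, 83]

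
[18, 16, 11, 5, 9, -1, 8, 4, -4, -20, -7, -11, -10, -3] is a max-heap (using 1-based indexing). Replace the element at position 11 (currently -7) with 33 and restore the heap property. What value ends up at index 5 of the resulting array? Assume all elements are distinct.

16

set index 11 from -7 to 33 → [18, 16, 11, 5, 9, -1, 8, 4, -4, -20, 33, -11, -10, -3]
33 > parent 9 at index 5, swap → [18, 16, 11, 5, 33, -1, 8, 4, -4, -20, 9, -11, -10, -3]
33 > parent 16 at index 2, swap → [18, 33, 11, 5, 16, -1, 8, 4, -4, -20, 9, -11, -10, -3]
33 > parent 18 at index 1, swap → [33, 18, 11, 5, 16, -1, 8, 4, -4, -20, 9, -11, -10, -3]
resulting array: [33, 18, 11, 5, 16, -1, 8, 4, -4, -20, 9, -11, -10, -3]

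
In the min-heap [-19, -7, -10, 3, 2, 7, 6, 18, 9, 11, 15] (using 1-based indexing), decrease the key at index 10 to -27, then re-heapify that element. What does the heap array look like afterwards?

[-27, -19, -10, 3, -7, 7, 6, 18, 9, 2, 15]

set index 10 from 11 to -27 → [-19, -7, -10, 3, 2, 7, 6, 18, 9, -27, 15]
-27 < parent 2 at index 5, swap → [-19, -7, -10, 3, -27, 7, 6, 18, 9, 2, 15]
-27 < parent -7 at index 2, swap → [-19, -27, -10, 3, -7, 7, 6, 18, 9, 2, 15]
-27 < parent -19 at index 1, swap → [-27, -19, -10, 3, -7, 7, 6, 18, 9, 2, 15]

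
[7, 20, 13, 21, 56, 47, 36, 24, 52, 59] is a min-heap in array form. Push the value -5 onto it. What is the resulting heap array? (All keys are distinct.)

append -5 at index 10 → [7, 20, 13, 21, 56, 47, 36, 24, 52, 59, -5]
-5 < parent 56 at index 4, swap → [7, 20, 13, 21, -5, 47, 36, 24, 52, 59, 56]
-5 < parent 20 at index 1, swap → [7, -5, 13, 21, 20, 47, 36, 24, 52, 59, 56]
-5 < parent 7 at index 0, swap → [-5, 7, 13, 21, 20, 47, 36, 24, 52, 59, 56]

[-5, 7, 13, 21, 20, 47, 36, 24, 52, 59, 56]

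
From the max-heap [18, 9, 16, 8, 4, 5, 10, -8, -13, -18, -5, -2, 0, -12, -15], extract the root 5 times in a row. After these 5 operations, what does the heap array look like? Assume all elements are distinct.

[5, 4, 0, -8, -2, -5, -12, -15, -13, -18]

extract-max #1 returns 18:
  remove root 18; move last element -15 to root → [-15, 9, 16, 8, 4, 5, 10, -8, -13, -18, -5, -2, 0, -12]
  -15 vs larger child 16 at index 2, swap → [16, 9, -15, 8, 4, 5, 10, -8, -13, -18, -5, -2, 0, -12]
  -15 vs larger child 10 at index 6, swap → [16, 9, 10, 8, 4, 5, -15, -8, -13, -18, -5, -2, 0, -12]
  -15 vs only child -12 at index 13, swap → [16, 9, 10, 8, 4, 5, -12, -8, -13, -18, -5, -2, 0, -15]
extract-max #2 returns 16:
  remove root 16; move last element -15 to root → [-15, 9, 10, 8, 4, 5, -12, -8, -13, -18, -5, -2, 0]
  -15 vs larger child 10 at index 2, swap → [10, 9, -15, 8, 4, 5, -12, -8, -13, -18, -5, -2, 0]
  -15 vs larger child 5 at index 5, swap → [10, 9, 5, 8, 4, -15, -12, -8, -13, -18, -5, -2, 0]
  -15 vs larger child 0 at index 12, swap → [10, 9, 5, 8, 4, 0, -12, -8, -13, -18, -5, -2, -15]
extract-max #3 returns 10:
  remove root 10; move last element -15 to root → [-15, 9, 5, 8, 4, 0, -12, -8, -13, -18, -5, -2]
  -15 vs larger child 9 at index 1, swap → [9, -15, 5, 8, 4, 0, -12, -8, -13, -18, -5, -2]
  -15 vs larger child 8 at index 3, swap → [9, 8, 5, -15, 4, 0, -12, -8, -13, -18, -5, -2]
  -15 vs larger child -8 at index 7, swap → [9, 8, 5, -8, 4, 0, -12, -15, -13, -18, -5, -2]
extract-max #4 returns 9:
  remove root 9; move last element -2 to root → [-2, 8, 5, -8, 4, 0, -12, -15, -13, -18, -5]
  -2 vs larger child 8 at index 1, swap → [8, -2, 5, -8, 4, 0, -12, -15, -13, -18, -5]
  -2 vs larger child 4 at index 4, swap → [8, 4, 5, -8, -2, 0, -12, -15, -13, -18, -5]
extract-max #5 returns 8:
  remove root 8; move last element -5 to root → [-5, 4, 5, -8, -2, 0, -12, -15, -13, -18]
  -5 vs larger child 5 at index 2, swap → [5, 4, -5, -8, -2, 0, -12, -15, -13, -18]
  -5 vs larger child 0 at index 5, swap → [5, 4, 0, -8, -2, -5, -12, -15, -13, -18]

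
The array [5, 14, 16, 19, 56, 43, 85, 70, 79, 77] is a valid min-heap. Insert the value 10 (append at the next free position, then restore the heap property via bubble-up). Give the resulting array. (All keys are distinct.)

[5, 10, 16, 19, 14, 43, 85, 70, 79, 77, 56]

append 10 at index 10 → [5, 14, 16, 19, 56, 43, 85, 70, 79, 77, 10]
10 < parent 56 at index 4, swap → [5, 14, 16, 19, 10, 43, 85, 70, 79, 77, 56]
10 < parent 14 at index 1, swap → [5, 10, 16, 19, 14, 43, 85, 70, 79, 77, 56]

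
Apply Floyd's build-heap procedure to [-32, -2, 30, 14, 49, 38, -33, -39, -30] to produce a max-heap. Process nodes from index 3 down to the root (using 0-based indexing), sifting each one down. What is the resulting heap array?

sift down from index 3: already satisfies heap property
sift down from index 2:
  30 vs larger child 38 at index 5, swap → [-32, -2, 38, 14, 49, 30, -33, -39, -30]
sift down from index 1:
  -2 vs larger child 49 at index 4, swap → [-32, 49, 38, 14, -2, 30, -33, -39, -30]
sift down from index 0:
  -32 vs larger child 49 at index 1, swap → [49, -32, 38, 14, -2, 30, -33, -39, -30]
  -32 vs larger child 14 at index 3, swap → [49, 14, 38, -32, -2, 30, -33, -39, -30]
  -32 vs larger child -30 at index 8, swap → [49, 14, 38, -30, -2, 30, -33, -39, -32]

[49, 14, 38, -30, -2, 30, -33, -39, -32]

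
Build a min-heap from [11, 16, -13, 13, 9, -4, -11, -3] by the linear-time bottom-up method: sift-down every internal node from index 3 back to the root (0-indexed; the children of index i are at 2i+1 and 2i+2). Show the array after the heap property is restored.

[-13, -3, -11, 13, 9, -4, 11, 16]

sift down from index 3:
  13 vs only child -3 at index 7, swap → [11, 16, -13, -3, 9, -4, -11, 13]
sift down from index 2: already satisfies heap property
sift down from index 1:
  16 vs smaller child -3 at index 3, swap → [11, -3, -13, 16, 9, -4, -11, 13]
  16 vs only child 13 at index 7, swap → [11, -3, -13, 13, 9, -4, -11, 16]
sift down from index 0:
  11 vs smaller child -13 at index 2, swap → [-13, -3, 11, 13, 9, -4, -11, 16]
  11 vs smaller child -11 at index 6, swap → [-13, -3, -11, 13, 9, -4, 11, 16]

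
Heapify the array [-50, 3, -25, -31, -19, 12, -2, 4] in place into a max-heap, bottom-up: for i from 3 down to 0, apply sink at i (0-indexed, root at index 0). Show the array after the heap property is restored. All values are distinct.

[12, 4, -2, 3, -19, -25, -50, -31]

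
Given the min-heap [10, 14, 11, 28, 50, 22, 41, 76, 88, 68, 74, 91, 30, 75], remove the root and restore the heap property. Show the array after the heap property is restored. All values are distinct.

remove root 10; move last element 75 to root → [75, 14, 11, 28, 50, 22, 41, 76, 88, 68, 74, 91, 30]
75 vs smaller child 11 at index 2, swap → [11, 14, 75, 28, 50, 22, 41, 76, 88, 68, 74, 91, 30]
75 vs smaller child 22 at index 5, swap → [11, 14, 22, 28, 50, 75, 41, 76, 88, 68, 74, 91, 30]
75 vs smaller child 30 at index 12, swap → [11, 14, 22, 28, 50, 30, 41, 76, 88, 68, 74, 91, 75]

[11, 14, 22, 28, 50, 30, 41, 76, 88, 68, 74, 91, 75]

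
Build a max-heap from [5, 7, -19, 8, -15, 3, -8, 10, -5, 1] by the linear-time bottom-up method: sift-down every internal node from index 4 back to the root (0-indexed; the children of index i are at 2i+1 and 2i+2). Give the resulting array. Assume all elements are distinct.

[10, 8, 3, 7, 1, -19, -8, 5, -5, -15]

sift down from index 4:
  -15 vs only child 1 at index 9, swap → [5, 7, -19, 8, 1, 3, -8, 10, -5, -15]
sift down from index 3:
  8 vs larger child 10 at index 7, swap → [5, 7, -19, 10, 1, 3, -8, 8, -5, -15]
sift down from index 2:
  -19 vs larger child 3 at index 5, swap → [5, 7, 3, 10, 1, -19, -8, 8, -5, -15]
sift down from index 1:
  7 vs larger child 10 at index 3, swap → [5, 10, 3, 7, 1, -19, -8, 8, -5, -15]
  7 vs larger child 8 at index 7, swap → [5, 10, 3, 8, 1, -19, -8, 7, -5, -15]
sift down from index 0:
  5 vs larger child 10 at index 1, swap → [10, 5, 3, 8, 1, -19, -8, 7, -5, -15]
  5 vs larger child 8 at index 3, swap → [10, 8, 3, 5, 1, -19, -8, 7, -5, -15]
  5 vs larger child 7 at index 7, swap → [10, 8, 3, 7, 1, -19, -8, 5, -5, -15]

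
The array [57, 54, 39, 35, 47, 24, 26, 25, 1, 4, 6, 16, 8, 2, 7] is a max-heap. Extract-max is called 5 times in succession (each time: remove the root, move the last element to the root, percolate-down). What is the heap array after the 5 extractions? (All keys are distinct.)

extract-max #1 returns 57:
  remove root 57; move last element 7 to root → [7, 54, 39, 35, 47, 24, 26, 25, 1, 4, 6, 16, 8, 2]
  7 vs larger child 54 at index 1, swap → [54, 7, 39, 35, 47, 24, 26, 25, 1, 4, 6, 16, 8, 2]
  7 vs larger child 47 at index 4, swap → [54, 47, 39, 35, 7, 24, 26, 25, 1, 4, 6, 16, 8, 2]
extract-max #2 returns 54:
  remove root 54; move last element 2 to root → [2, 47, 39, 35, 7, 24, 26, 25, 1, 4, 6, 16, 8]
  2 vs larger child 47 at index 1, swap → [47, 2, 39, 35, 7, 24, 26, 25, 1, 4, 6, 16, 8]
  2 vs larger child 35 at index 3, swap → [47, 35, 39, 2, 7, 24, 26, 25, 1, 4, 6, 16, 8]
  2 vs larger child 25 at index 7, swap → [47, 35, 39, 25, 7, 24, 26, 2, 1, 4, 6, 16, 8]
extract-max #3 returns 47:
  remove root 47; move last element 8 to root → [8, 35, 39, 25, 7, 24, 26, 2, 1, 4, 6, 16]
  8 vs larger child 39 at index 2, swap → [39, 35, 8, 25, 7, 24, 26, 2, 1, 4, 6, 16]
  8 vs larger child 26 at index 6, swap → [39, 35, 26, 25, 7, 24, 8, 2, 1, 4, 6, 16]
extract-max #4 returns 39:
  remove root 39; move last element 16 to root → [16, 35, 26, 25, 7, 24, 8, 2, 1, 4, 6]
  16 vs larger child 35 at index 1, swap → [35, 16, 26, 25, 7, 24, 8, 2, 1, 4, 6]
  16 vs larger child 25 at index 3, swap → [35, 25, 26, 16, 7, 24, 8, 2, 1, 4, 6]
extract-max #5 returns 35:
  remove root 35; move last element 6 to root → [6, 25, 26, 16, 7, 24, 8, 2, 1, 4]
  6 vs larger child 26 at index 2, swap → [26, 25, 6, 16, 7, 24, 8, 2, 1, 4]
  6 vs larger child 24 at index 5, swap → [26, 25, 24, 16, 7, 6, 8, 2, 1, 4]

[26, 25, 24, 16, 7, 6, 8, 2, 1, 4]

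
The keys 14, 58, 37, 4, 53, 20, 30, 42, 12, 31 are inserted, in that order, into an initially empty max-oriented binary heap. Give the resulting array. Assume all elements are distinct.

Insert 14:
  append 14 at index 0 → [14] (no swap needed)
Insert 58:
  append 58 at index 1 → [14, 58]
  58 > parent 14 at index 0, swap → [58, 14]
Insert 37:
  append 37 at index 2 → [58, 14, 37] (no swap needed)
Insert 4:
  append 4 at index 3 → [58, 14, 37, 4] (no swap needed)
Insert 53:
  append 53 at index 4 → [58, 14, 37, 4, 53]
  53 > parent 14 at index 1, swap → [58, 53, 37, 4, 14]
Insert 20:
  append 20 at index 5 → [58, 53, 37, 4, 14, 20] (no swap needed)
Insert 30:
  append 30 at index 6 → [58, 53, 37, 4, 14, 20, 30] (no swap needed)
Insert 42:
  append 42 at index 7 → [58, 53, 37, 4, 14, 20, 30, 42]
  42 > parent 4 at index 3, swap → [58, 53, 37, 42, 14, 20, 30, 4]
Insert 12:
  append 12 at index 8 → [58, 53, 37, 42, 14, 20, 30, 4, 12] (no swap needed)
Insert 31:
  append 31 at index 9 → [58, 53, 37, 42, 14, 20, 30, 4, 12, 31]
  31 > parent 14 at index 4, swap → [58, 53, 37, 42, 31, 20, 30, 4, 12, 14]

[58, 53, 37, 42, 31, 20, 30, 4, 12, 14]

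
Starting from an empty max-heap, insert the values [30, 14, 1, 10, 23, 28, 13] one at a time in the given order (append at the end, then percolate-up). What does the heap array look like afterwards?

Insert 30:
  append 30 at index 0 → [30] (no swap needed)
Insert 14:
  append 14 at index 1 → [30, 14] (no swap needed)
Insert 1:
  append 1 at index 2 → [30, 14, 1] (no swap needed)
Insert 10:
  append 10 at index 3 → [30, 14, 1, 10] (no swap needed)
Insert 23:
  append 23 at index 4 → [30, 14, 1, 10, 23]
  23 > parent 14 at index 1, swap → [30, 23, 1, 10, 14]
Insert 28:
  append 28 at index 5 → [30, 23, 1, 10, 14, 28]
  28 > parent 1 at index 2, swap → [30, 23, 28, 10, 14, 1]
Insert 13:
  append 13 at index 6 → [30, 23, 28, 10, 14, 1, 13] (no swap needed)

[30, 23, 28, 10, 14, 1, 13]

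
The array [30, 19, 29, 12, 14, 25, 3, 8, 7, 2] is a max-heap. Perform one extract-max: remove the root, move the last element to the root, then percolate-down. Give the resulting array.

[29, 19, 25, 12, 14, 2, 3, 8, 7]

remove root 30; move last element 2 to root → [2, 19, 29, 12, 14, 25, 3, 8, 7]
2 vs larger child 29 at index 2, swap → [29, 19, 2, 12, 14, 25, 3, 8, 7]
2 vs larger child 25 at index 5, swap → [29, 19, 25, 12, 14, 2, 3, 8, 7]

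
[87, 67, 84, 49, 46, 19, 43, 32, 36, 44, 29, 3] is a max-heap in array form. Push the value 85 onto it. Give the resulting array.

append 85 at index 12 → [87, 67, 84, 49, 46, 19, 43, 32, 36, 44, 29, 3, 85]
85 > parent 19 at index 5, swap → [87, 67, 84, 49, 46, 85, 43, 32, 36, 44, 29, 3, 19]
85 > parent 84 at index 2, swap → [87, 67, 85, 49, 46, 84, 43, 32, 36, 44, 29, 3, 19]

[87, 67, 85, 49, 46, 84, 43, 32, 36, 44, 29, 3, 19]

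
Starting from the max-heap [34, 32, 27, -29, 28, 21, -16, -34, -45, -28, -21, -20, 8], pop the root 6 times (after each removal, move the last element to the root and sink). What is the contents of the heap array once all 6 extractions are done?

[-16, -20, -21, -29, -45, -34, -28]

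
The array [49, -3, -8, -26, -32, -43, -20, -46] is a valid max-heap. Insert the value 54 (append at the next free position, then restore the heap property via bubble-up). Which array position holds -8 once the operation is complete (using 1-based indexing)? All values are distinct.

3

append 54 at index 9 → [49, -3, -8, -26, -32, -43, -20, -46, 54]
54 > parent -26 at index 4, swap → [49, -3, -8, 54, -32, -43, -20, -46, -26]
54 > parent -3 at index 2, swap → [49, 54, -8, -3, -32, -43, -20, -46, -26]
54 > parent 49 at index 1, swap → [54, 49, -8, -3, -32, -43, -20, -46, -26]
resulting array: [54, 49, -8, -3, -32, -43, -20, -46, -26]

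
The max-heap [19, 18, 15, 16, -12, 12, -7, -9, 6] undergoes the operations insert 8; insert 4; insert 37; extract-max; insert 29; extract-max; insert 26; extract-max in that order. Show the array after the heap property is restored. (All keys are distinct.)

[19, 18, 15, 16, 8, 12, -7, -9, 6, -12, 4]

insert 8:
  append 8 at index 9 → [19, 18, 15, 16, -12, 12, -7, -9, 6, 8]
  8 > parent -12 at index 4, swap → [19, 18, 15, 16, 8, 12, -7, -9, 6, -12]
insert 4:
  append 4 at index 10 → [19, 18, 15, 16, 8, 12, -7, -9, 6, -12, 4] (no swap needed)
insert 37:
  append 37 at index 11 → [19, 18, 15, 16, 8, 12, -7, -9, 6, -12, 4, 37]
  37 > parent 12 at index 5, swap → [19, 18, 15, 16, 8, 37, -7, -9, 6, -12, 4, 12]
  37 > parent 15 at index 2, swap → [19, 18, 37, 16, 8, 15, -7, -9, 6, -12, 4, 12]
  37 > parent 19 at index 0, swap → [37, 18, 19, 16, 8, 15, -7, -9, 6, -12, 4, 12]
extract-max → returns 37:
  remove root 37; move last element 12 to root → [12, 18, 19, 16, 8, 15, -7, -9, 6, -12, 4]
  12 vs larger child 19 at index 2, swap → [19, 18, 12, 16, 8, 15, -7, -9, 6, -12, 4]
  12 vs larger child 15 at index 5, swap → [19, 18, 15, 16, 8, 12, -7, -9, 6, -12, 4]
insert 29:
  append 29 at index 11 → [19, 18, 15, 16, 8, 12, -7, -9, 6, -12, 4, 29]
  29 > parent 12 at index 5, swap → [19, 18, 15, 16, 8, 29, -7, -9, 6, -12, 4, 12]
  29 > parent 15 at index 2, swap → [19, 18, 29, 16, 8, 15, -7, -9, 6, -12, 4, 12]
  29 > parent 19 at index 0, swap → [29, 18, 19, 16, 8, 15, -7, -9, 6, -12, 4, 12]
extract-max → returns 29:
  remove root 29; move last element 12 to root → [12, 18, 19, 16, 8, 15, -7, -9, 6, -12, 4]
  12 vs larger child 19 at index 2, swap → [19, 18, 12, 16, 8, 15, -7, -9, 6, -12, 4]
  12 vs larger child 15 at index 5, swap → [19, 18, 15, 16, 8, 12, -7, -9, 6, -12, 4]
insert 26:
  append 26 at index 11 → [19, 18, 15, 16, 8, 12, -7, -9, 6, -12, 4, 26]
  26 > parent 12 at index 5, swap → [19, 18, 15, 16, 8, 26, -7, -9, 6, -12, 4, 12]
  26 > parent 15 at index 2, swap → [19, 18, 26, 16, 8, 15, -7, -9, 6, -12, 4, 12]
  26 > parent 19 at index 0, swap → [26, 18, 19, 16, 8, 15, -7, -9, 6, -12, 4, 12]
extract-max → returns 26:
  remove root 26; move last element 12 to root → [12, 18, 19, 16, 8, 15, -7, -9, 6, -12, 4]
  12 vs larger child 19 at index 2, swap → [19, 18, 12, 16, 8, 15, -7, -9, 6, -12, 4]
  12 vs larger child 15 at index 5, swap → [19, 18, 15, 16, 8, 12, -7, -9, 6, -12, 4]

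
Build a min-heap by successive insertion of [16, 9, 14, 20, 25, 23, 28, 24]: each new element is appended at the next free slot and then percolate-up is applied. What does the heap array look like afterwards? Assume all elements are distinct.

[9, 16, 14, 20, 25, 23, 28, 24]

Insert 16:
  append 16 at index 0 → [16] (no swap needed)
Insert 9:
  append 9 at index 1 → [16, 9]
  9 < parent 16 at index 0, swap → [9, 16]
Insert 14:
  append 14 at index 2 → [9, 16, 14] (no swap needed)
Insert 20:
  append 20 at index 3 → [9, 16, 14, 20] (no swap needed)
Insert 25:
  append 25 at index 4 → [9, 16, 14, 20, 25] (no swap needed)
Insert 23:
  append 23 at index 5 → [9, 16, 14, 20, 25, 23] (no swap needed)
Insert 28:
  append 28 at index 6 → [9, 16, 14, 20, 25, 23, 28] (no swap needed)
Insert 24:
  append 24 at index 7 → [9, 16, 14, 20, 25, 23, 28, 24] (no swap needed)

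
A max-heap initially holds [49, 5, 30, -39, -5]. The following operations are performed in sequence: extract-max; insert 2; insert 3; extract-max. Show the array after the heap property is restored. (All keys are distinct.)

extract-max → returns 49:
  remove root 49; move last element -5 to root → [-5, 5, 30, -39]
  -5 vs larger child 30 at index 2, swap → [30, 5, -5, -39]
insert 2:
  append 2 at index 4 → [30, 5, -5, -39, 2] (no swap needed)
insert 3:
  append 3 at index 5 → [30, 5, -5, -39, 2, 3]
  3 > parent -5 at index 2, swap → [30, 5, 3, -39, 2, -5]
extract-max → returns 30:
  remove root 30; move last element -5 to root → [-5, 5, 3, -39, 2]
  -5 vs larger child 5 at index 1, swap → [5, -5, 3, -39, 2]
  -5 vs larger child 2 at index 4, swap → [5, 2, 3, -39, -5]

[5, 2, 3, -39, -5]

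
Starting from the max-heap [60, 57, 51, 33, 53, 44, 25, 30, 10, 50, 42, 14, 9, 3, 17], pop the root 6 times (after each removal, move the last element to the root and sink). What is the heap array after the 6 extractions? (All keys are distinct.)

extract-max #1 returns 60:
  remove root 60; move last element 17 to root → [17, 57, 51, 33, 53, 44, 25, 30, 10, 50, 42, 14, 9, 3]
  17 vs larger child 57 at index 1, swap → [57, 17, 51, 33, 53, 44, 25, 30, 10, 50, 42, 14, 9, 3]
  17 vs larger child 53 at index 4, swap → [57, 53, 51, 33, 17, 44, 25, 30, 10, 50, 42, 14, 9, 3]
  17 vs larger child 50 at index 9, swap → [57, 53, 51, 33, 50, 44, 25, 30, 10, 17, 42, 14, 9, 3]
extract-max #2 returns 57:
  remove root 57; move last element 3 to root → [3, 53, 51, 33, 50, 44, 25, 30, 10, 17, 42, 14, 9]
  3 vs larger child 53 at index 1, swap → [53, 3, 51, 33, 50, 44, 25, 30, 10, 17, 42, 14, 9]
  3 vs larger child 50 at index 4, swap → [53, 50, 51, 33, 3, 44, 25, 30, 10, 17, 42, 14, 9]
  3 vs larger child 42 at index 10, swap → [53, 50, 51, 33, 42, 44, 25, 30, 10, 17, 3, 14, 9]
extract-max #3 returns 53:
  remove root 53; move last element 9 to root → [9, 50, 51, 33, 42, 44, 25, 30, 10, 17, 3, 14]
  9 vs larger child 51 at index 2, swap → [51, 50, 9, 33, 42, 44, 25, 30, 10, 17, 3, 14]
  9 vs larger child 44 at index 5, swap → [51, 50, 44, 33, 42, 9, 25, 30, 10, 17, 3, 14]
  9 vs only child 14 at index 11, swap → [51, 50, 44, 33, 42, 14, 25, 30, 10, 17, 3, 9]
extract-max #4 returns 51:
  remove root 51; move last element 9 to root → [9, 50, 44, 33, 42, 14, 25, 30, 10, 17, 3]
  9 vs larger child 50 at index 1, swap → [50, 9, 44, 33, 42, 14, 25, 30, 10, 17, 3]
  9 vs larger child 42 at index 4, swap → [50, 42, 44, 33, 9, 14, 25, 30, 10, 17, 3]
  9 vs larger child 17 at index 9, swap → [50, 42, 44, 33, 17, 14, 25, 30, 10, 9, 3]
extract-max #5 returns 50:
  remove root 50; move last element 3 to root → [3, 42, 44, 33, 17, 14, 25, 30, 10, 9]
  3 vs larger child 44 at index 2, swap → [44, 42, 3, 33, 17, 14, 25, 30, 10, 9]
  3 vs larger child 25 at index 6, swap → [44, 42, 25, 33, 17, 14, 3, 30, 10, 9]
extract-max #6 returns 44:
  remove root 44; move last element 9 to root → [9, 42, 25, 33, 17, 14, 3, 30, 10]
  9 vs larger child 42 at index 1, swap → [42, 9, 25, 33, 17, 14, 3, 30, 10]
  9 vs larger child 33 at index 3, swap → [42, 33, 25, 9, 17, 14, 3, 30, 10]
  9 vs larger child 30 at index 7, swap → [42, 33, 25, 30, 17, 14, 3, 9, 10]

[42, 33, 25, 30, 17, 14, 3, 9, 10]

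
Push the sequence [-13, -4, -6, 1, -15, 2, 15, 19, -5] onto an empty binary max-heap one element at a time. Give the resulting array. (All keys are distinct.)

[19, 15, 2, -4, -15, -6, 1, -13, -5]

Insert -13:
  append -13 at index 0 → [-13] (no swap needed)
Insert -4:
  append -4 at index 1 → [-13, -4]
  -4 > parent -13 at index 0, swap → [-4, -13]
Insert -6:
  append -6 at index 2 → [-4, -13, -6] (no swap needed)
Insert 1:
  append 1 at index 3 → [-4, -13, -6, 1]
  1 > parent -13 at index 1, swap → [-4, 1, -6, -13]
  1 > parent -4 at index 0, swap → [1, -4, -6, -13]
Insert -15:
  append -15 at index 4 → [1, -4, -6, -13, -15] (no swap needed)
Insert 2:
  append 2 at index 5 → [1, -4, -6, -13, -15, 2]
  2 > parent -6 at index 2, swap → [1, -4, 2, -13, -15, -6]
  2 > parent 1 at index 0, swap → [2, -4, 1, -13, -15, -6]
Insert 15:
  append 15 at index 6 → [2, -4, 1, -13, -15, -6, 15]
  15 > parent 1 at index 2, swap → [2, -4, 15, -13, -15, -6, 1]
  15 > parent 2 at index 0, swap → [15, -4, 2, -13, -15, -6, 1]
Insert 19:
  append 19 at index 7 → [15, -4, 2, -13, -15, -6, 1, 19]
  19 > parent -13 at index 3, swap → [15, -4, 2, 19, -15, -6, 1, -13]
  19 > parent -4 at index 1, swap → [15, 19, 2, -4, -15, -6, 1, -13]
  19 > parent 15 at index 0, swap → [19, 15, 2, -4, -15, -6, 1, -13]
Insert -5:
  append -5 at index 8 → [19, 15, 2, -4, -15, -6, 1, -13, -5] (no swap needed)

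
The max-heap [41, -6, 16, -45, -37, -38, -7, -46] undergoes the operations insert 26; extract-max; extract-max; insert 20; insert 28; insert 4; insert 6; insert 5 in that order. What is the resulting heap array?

insert 26:
  append 26 at index 8 → [41, -6, 16, -45, -37, -38, -7, -46, 26]
  26 > parent -45 at index 3, swap → [41, -6, 16, 26, -37, -38, -7, -46, -45]
  26 > parent -6 at index 1, swap → [41, 26, 16, -6, -37, -38, -7, -46, -45]
extract-max → returns 41:
  remove root 41; move last element -45 to root → [-45, 26, 16, -6, -37, -38, -7, -46]
  -45 vs larger child 26 at index 1, swap → [26, -45, 16, -6, -37, -38, -7, -46]
  -45 vs larger child -6 at index 3, swap → [26, -6, 16, -45, -37, -38, -7, -46]
extract-max → returns 26:
  remove root 26; move last element -46 to root → [-46, -6, 16, -45, -37, -38, -7]
  -46 vs larger child 16 at index 2, swap → [16, -6, -46, -45, -37, -38, -7]
  -46 vs larger child -7 at index 6, swap → [16, -6, -7, -45, -37, -38, -46]
insert 20:
  append 20 at index 7 → [16, -6, -7, -45, -37, -38, -46, 20]
  20 > parent -45 at index 3, swap → [16, -6, -7, 20, -37, -38, -46, -45]
  20 > parent -6 at index 1, swap → [16, 20, -7, -6, -37, -38, -46, -45]
  20 > parent 16 at index 0, swap → [20, 16, -7, -6, -37, -38, -46, -45]
insert 28:
  append 28 at index 8 → [20, 16, -7, -6, -37, -38, -46, -45, 28]
  28 > parent -6 at index 3, swap → [20, 16, -7, 28, -37, -38, -46, -45, -6]
  28 > parent 16 at index 1, swap → [20, 28, -7, 16, -37, -38, -46, -45, -6]
  28 > parent 20 at index 0, swap → [28, 20, -7, 16, -37, -38, -46, -45, -6]
insert 4:
  append 4 at index 9 → [28, 20, -7, 16, -37, -38, -46, -45, -6, 4]
  4 > parent -37 at index 4, swap → [28, 20, -7, 16, 4, -38, -46, -45, -6, -37]
insert 6:
  append 6 at index 10 → [28, 20, -7, 16, 4, -38, -46, -45, -6, -37, 6]
  6 > parent 4 at index 4, swap → [28, 20, -7, 16, 6, -38, -46, -45, -6, -37, 4]
insert 5:
  append 5 at index 11 → [28, 20, -7, 16, 6, -38, -46, -45, -6, -37, 4, 5]
  5 > parent -38 at index 5, swap → [28, 20, -7, 16, 6, 5, -46, -45, -6, -37, 4, -38]
  5 > parent -7 at index 2, swap → [28, 20, 5, 16, 6, -7, -46, -45, -6, -37, 4, -38]

[28, 20, 5, 16, 6, -7, -46, -45, -6, -37, 4, -38]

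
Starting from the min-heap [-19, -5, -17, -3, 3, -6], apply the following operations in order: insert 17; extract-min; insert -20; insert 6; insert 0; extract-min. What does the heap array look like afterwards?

[-17, -5, -6, -3, 3, 17, 0, 6]

insert 17:
  append 17 at index 6 → [-19, -5, -17, -3, 3, -6, 17] (no swap needed)
extract-min → returns -19:
  remove root -19; move last element 17 to root → [17, -5, -17, -3, 3, -6]
  17 vs smaller child -17 at index 2, swap → [-17, -5, 17, -3, 3, -6]
  17 vs only child -6 at index 5, swap → [-17, -5, -6, -3, 3, 17]
insert -20:
  append -20 at index 6 → [-17, -5, -6, -3, 3, 17, -20]
  -20 < parent -6 at index 2, swap → [-17, -5, -20, -3, 3, 17, -6]
  -20 < parent -17 at index 0, swap → [-20, -5, -17, -3, 3, 17, -6]
insert 6:
  append 6 at index 7 → [-20, -5, -17, -3, 3, 17, -6, 6] (no swap needed)
insert 0:
  append 0 at index 8 → [-20, -5, -17, -3, 3, 17, -6, 6, 0] (no swap needed)
extract-min → returns -20:
  remove root -20; move last element 0 to root → [0, -5, -17, -3, 3, 17, -6, 6]
  0 vs smaller child -17 at index 2, swap → [-17, -5, 0, -3, 3, 17, -6, 6]
  0 vs smaller child -6 at index 6, swap → [-17, -5, -6, -3, 3, 17, 0, 6]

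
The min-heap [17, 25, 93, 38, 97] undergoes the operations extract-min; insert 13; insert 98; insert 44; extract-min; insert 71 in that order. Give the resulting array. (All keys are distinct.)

extract-min → returns 17:
  remove root 17; move last element 97 to root → [97, 25, 93, 38]
  97 vs smaller child 25 at index 1, swap → [25, 97, 93, 38]
  97 vs only child 38 at index 3, swap → [25, 38, 93, 97]
insert 13:
  append 13 at index 4 → [25, 38, 93, 97, 13]
  13 < parent 38 at index 1, swap → [25, 13, 93, 97, 38]
  13 < parent 25 at index 0, swap → [13, 25, 93, 97, 38]
insert 98:
  append 98 at index 5 → [13, 25, 93, 97, 38, 98] (no swap needed)
insert 44:
  append 44 at index 6 → [13, 25, 93, 97, 38, 98, 44]
  44 < parent 93 at index 2, swap → [13, 25, 44, 97, 38, 98, 93]
extract-min → returns 13:
  remove root 13; move last element 93 to root → [93, 25, 44, 97, 38, 98]
  93 vs smaller child 25 at index 1, swap → [25, 93, 44, 97, 38, 98]
  93 vs smaller child 38 at index 4, swap → [25, 38, 44, 97, 93, 98]
insert 71:
  append 71 at index 6 → [25, 38, 44, 97, 93, 98, 71] (no swap needed)

[25, 38, 44, 97, 93, 98, 71]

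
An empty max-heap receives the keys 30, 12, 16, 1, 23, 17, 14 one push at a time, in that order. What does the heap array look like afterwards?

[30, 23, 17, 1, 12, 16, 14]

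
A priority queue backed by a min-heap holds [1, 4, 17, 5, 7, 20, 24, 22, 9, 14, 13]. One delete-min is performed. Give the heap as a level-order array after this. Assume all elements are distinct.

remove root 1; move last element 13 to root → [13, 4, 17, 5, 7, 20, 24, 22, 9, 14]
13 vs smaller child 4 at index 1, swap → [4, 13, 17, 5, 7, 20, 24, 22, 9, 14]
13 vs smaller child 5 at index 3, swap → [4, 5, 17, 13, 7, 20, 24, 22, 9, 14]
13 vs smaller child 9 at index 8, swap → [4, 5, 17, 9, 7, 20, 24, 22, 13, 14]

[4, 5, 17, 9, 7, 20, 24, 22, 13, 14]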